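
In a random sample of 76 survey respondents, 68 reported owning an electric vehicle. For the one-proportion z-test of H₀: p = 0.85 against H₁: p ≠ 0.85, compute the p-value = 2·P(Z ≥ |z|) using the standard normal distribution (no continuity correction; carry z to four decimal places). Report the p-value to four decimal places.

Sample proportion p̂ = 68/76 = 0.89474.
SE₀ = √(0.85·0.15/76) = 0.040959.
z = (p̂ − p₀)/SE = (68/76 − 0.85)/0.040959 ≈ 1.0922.
From the standard normal, 2·P(Z ≥ |z|) = 0.2747.

p-value = 0.2747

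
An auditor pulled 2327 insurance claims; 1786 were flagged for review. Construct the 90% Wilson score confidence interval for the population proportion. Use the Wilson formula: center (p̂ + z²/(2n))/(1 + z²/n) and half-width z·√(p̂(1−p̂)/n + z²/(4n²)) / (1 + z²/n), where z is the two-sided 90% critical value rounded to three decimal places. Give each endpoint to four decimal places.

Here p̂ = 1786/2327 = 0.76751 and z = 1.645 (z² = 2.706025).
1 + z²/n = 1.001163.
Center = (0.76751 + 0.000581)/1.001163 = 0.76720.
Radicand: p̂(1−p̂)/n + z²/(4n²) = 0.000076681 + 0.000000125 = 0.000076806.
Half-width = z·√(radicand)/denom = 1.645·0.008764/1.001163 = 0.01440.
So the interval runs from 0.7528 to 0.7816.

(0.7528, 0.7816)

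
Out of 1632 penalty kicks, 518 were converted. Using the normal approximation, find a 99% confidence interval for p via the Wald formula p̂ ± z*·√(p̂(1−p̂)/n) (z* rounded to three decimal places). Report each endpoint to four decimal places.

Sample proportion p̂ = 518/1632 = 0.31740.
SE = √(p̂(1−p̂)/n) = √(0.216658/1632) = 0.011522.
z* = 2.576 at the 99% level.
Margin = 2.576·0.011522 = 0.02968.
Interval: 0.31740 ± 0.02968 → (0.2877, 0.3471).

(0.2877, 0.3471)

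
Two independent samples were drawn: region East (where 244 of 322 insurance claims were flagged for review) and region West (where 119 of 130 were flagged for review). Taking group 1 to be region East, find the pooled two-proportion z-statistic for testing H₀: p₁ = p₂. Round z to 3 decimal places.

p̂₁ = 244/322 = 0.75776, p̂₂ = 119/130 = 0.91538.
Pooling: p̂ = 363/452 = 0.80310.
SE = √[p̂(1−p̂)(1/n₁+1/n₂)] = √[0.80310·0.19690·(1/322+1/130)] ≈ 0.041322.
z = -0.15762/0.041322 = -3.814.

z = -3.814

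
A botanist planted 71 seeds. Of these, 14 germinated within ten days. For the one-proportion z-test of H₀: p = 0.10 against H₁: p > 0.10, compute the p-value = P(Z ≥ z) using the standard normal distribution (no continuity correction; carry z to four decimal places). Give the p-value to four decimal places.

p̂ = 14/71 = 0.19718.
Under H₀, SE = √(p₀(1−p₀)/n) = √(0.10·0.90/71) = √0.001267606 = 0.035603.
z = (p̂ − p₀)/SE = (14/71 − 0.10)/0.035603 ≈ 2.7296.
From the standard normal, P(Z ≥ z) = 0.0032.

p-value = 0.0032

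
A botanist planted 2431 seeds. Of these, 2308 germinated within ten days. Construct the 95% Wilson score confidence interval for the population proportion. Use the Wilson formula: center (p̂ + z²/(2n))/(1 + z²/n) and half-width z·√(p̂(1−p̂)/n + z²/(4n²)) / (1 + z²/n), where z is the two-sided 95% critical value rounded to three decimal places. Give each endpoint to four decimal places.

(0.9400, 0.9574)

p̂ = 2308/2431 = 0.94940; z = 1.960, so z² = 3.841600.
Denominator 1 + z²/n = 1 + 3.841600/2431 = 1.001580.
Center = (0.94940 + 0.000790)/1.001580 = 0.94869.
Radicand: p̂(1−p̂)/n + z²/(4n²) = 0.000019760 + 0.000000163 = 0.000019923.
Half-width = z·√(radicand)/denom = 1.960·0.004463/1.001580 = 0.00873.
Interval: 0.94869 ± 0.00873 → (0.9400, 0.9574).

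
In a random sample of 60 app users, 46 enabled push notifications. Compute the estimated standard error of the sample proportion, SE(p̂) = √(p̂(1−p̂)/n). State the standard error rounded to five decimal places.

SE = 0.05460

With x = 46 successes in n = 60, p̂ = 0.76667.
p̂(1−p̂) = 0.76667·0.23333 = 0.178887.
SE = √(0.178887/60) = √0.002981450 = 0.05460.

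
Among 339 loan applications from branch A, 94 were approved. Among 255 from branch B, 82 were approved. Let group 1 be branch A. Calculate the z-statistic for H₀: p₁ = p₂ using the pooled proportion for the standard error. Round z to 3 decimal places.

p̂₁ = 94/339 = 0.27729, p̂₂ = 82/255 = 0.32157.
Pooling: p̂ = 176/594 = 0.29630.
Pooled SE = √[0.2085048·0.00687142] ≈ 0.037851.
z = (p̂₁ − p̂₂)/SE = (0.27729 − 0.32157)/0.037851 = -0.04428/0.037851 = -1.170.

z = -1.170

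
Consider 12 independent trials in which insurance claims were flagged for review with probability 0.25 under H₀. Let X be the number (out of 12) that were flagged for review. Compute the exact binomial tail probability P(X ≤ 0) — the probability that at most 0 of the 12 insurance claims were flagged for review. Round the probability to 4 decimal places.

X ~ Binomial(n=12, p=0.25).
P(X ≤ 0) = C(12,0)·0.25^0·0.75^12.
= 0.031676 = 0.0317.

P = 0.0317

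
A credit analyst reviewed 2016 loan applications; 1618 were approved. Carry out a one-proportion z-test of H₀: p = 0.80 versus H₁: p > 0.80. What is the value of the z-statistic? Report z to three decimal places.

With x = 1618 successes in n = 2016, p̂ = 0.80258.
Null standard error: √(0.80·0.20/2016) = √0.000079365 = 0.008909.
z = (0.80258 − 0.80)/0.008909 = 0.00258/0.008909 = 0.290.

z = 0.290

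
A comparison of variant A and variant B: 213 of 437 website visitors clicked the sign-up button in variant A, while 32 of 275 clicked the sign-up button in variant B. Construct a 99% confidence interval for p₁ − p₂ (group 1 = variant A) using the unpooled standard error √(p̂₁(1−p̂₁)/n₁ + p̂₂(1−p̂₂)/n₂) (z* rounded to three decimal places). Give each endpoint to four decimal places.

p̂₁ = 213/437 = 0.48741, p̂₂ = 32/275 = 0.11636; p̂₁ − p̂₂ = 0.37105.
Unpooled SE = √(p̂₁(1−p̂₁)/n₁ + p̂₂(1−p̂₂)/n₂) = √(0.000571720 + 0.000373902) = 0.030751.
For 99% confidence, z* = 2.576. Margin of error = 0.07921.
So the interval runs from 0.2918 to 0.4503.

(0.2918, 0.4503)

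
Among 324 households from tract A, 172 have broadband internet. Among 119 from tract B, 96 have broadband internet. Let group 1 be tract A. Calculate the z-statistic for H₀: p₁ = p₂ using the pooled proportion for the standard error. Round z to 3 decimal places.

p̂₁ = 172/324 = 0.53086, p̂₂ = 96/119 = 0.80672.
Pooling: p̂ = 268/443 = 0.60497.
Pooled SE = √[0.2389821·0.01148978] ≈ 0.052401.
z = (p̂₁ − p̂₂)/SE = (0.53086 − 0.80672)/0.052401 = -0.27586/0.052401 = -5.264.

z = -5.264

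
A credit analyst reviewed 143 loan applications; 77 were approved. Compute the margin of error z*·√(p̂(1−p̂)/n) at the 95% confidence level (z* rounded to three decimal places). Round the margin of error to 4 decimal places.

ME = 0.0817

The sample proportion is 77/143 = 0.53846.
SE(p̂) = √(0.53846·0.46154/143) = 0.041688.
z* = 1.960 at the 95% level.
ME = 1.960·0.041688 = 0.0817.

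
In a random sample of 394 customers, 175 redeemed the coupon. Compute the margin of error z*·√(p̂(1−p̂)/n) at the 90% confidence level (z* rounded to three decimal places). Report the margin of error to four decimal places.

The sample proportion is 175/394 = 0.44416.
SE = √(p̂(1−p̂)/n) = √(0.246882/394) = 0.025032.
The 90% critical value is z* = 1.645.
Margin of error = z*·SE = 1.645 × 0.025032 = 0.0412.

ME = 0.0412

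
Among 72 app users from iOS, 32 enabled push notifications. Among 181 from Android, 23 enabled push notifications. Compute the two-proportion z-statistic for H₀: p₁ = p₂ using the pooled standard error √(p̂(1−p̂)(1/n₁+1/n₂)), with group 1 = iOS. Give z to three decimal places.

z = 5.522

Sample proportions: p̂₁ = 32/72 = 0.44444 and p̂₂ = 23/181 = 0.12707.
Pooling: p̂ = 55/253 = 0.21739.
Pooled SE = √[0.1701323·0.01941375] ≈ 0.057471.
z = (p̂₁ − p̂₂)/SE = (0.44444 − 0.12707)/0.057471 = 0.31737/0.057471 = 5.522.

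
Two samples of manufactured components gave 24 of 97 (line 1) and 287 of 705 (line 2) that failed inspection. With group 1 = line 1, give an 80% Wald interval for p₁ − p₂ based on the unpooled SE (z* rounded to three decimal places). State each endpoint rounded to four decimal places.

(-0.2206, -0.0987)

p̂₁ = 0.24742, p̂₂ = 0.40709, so the observed difference is -0.15967.
Unpooled SE = √(p̂₁(1−p̂₁)/n₁ + p̂₂(1−p̂₂)/n₂) = √(0.001919636 + 0.000342366) = 0.047561.
The 80% critical value is z* = 1.282. Margin = 1.282·0.047561 = 0.06097.
CI: -0.15967 ± 0.06097 = (-0.2206, -0.0987).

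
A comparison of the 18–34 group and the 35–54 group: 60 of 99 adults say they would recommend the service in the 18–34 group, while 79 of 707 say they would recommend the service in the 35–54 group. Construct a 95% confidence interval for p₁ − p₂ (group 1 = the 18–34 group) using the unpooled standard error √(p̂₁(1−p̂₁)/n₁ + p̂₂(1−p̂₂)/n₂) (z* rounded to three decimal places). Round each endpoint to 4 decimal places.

(0.3953, 0.5933)

p̂₁ = 60/99 = 0.60606, p̂₂ = 79/707 = 0.11174; p̂₁ − p̂₂ = 0.49432.
SE = √(0.002411628 + 0.000140388) = √0.002552016 = 0.050517.
The 95% critical value is z* = 1.960. Margin of error = 0.09901.
CI: 0.49432 ± 0.09901 = (0.3953, 0.5933).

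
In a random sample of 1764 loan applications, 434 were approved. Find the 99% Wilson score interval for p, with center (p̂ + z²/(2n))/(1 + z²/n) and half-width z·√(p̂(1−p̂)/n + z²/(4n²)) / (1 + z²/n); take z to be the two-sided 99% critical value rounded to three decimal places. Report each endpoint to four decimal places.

(0.2206, 0.2734)

p̂ = 434/1764 = 0.24603; z = 2.576, so z² = 6.635776.
Denominator 1 + z²/n = 1 + 6.635776/1764 = 1.003762.
Center = (0.24603 + 0.001881)/1.003762 = 0.24698.
Radicand: p̂(1−p̂)/n + z²/(4n²) = 0.000105159 + 0.000000533 = 0.000105692.
Half-width = z·√(radicand)/denom = 2.576·0.010281/1.003762 = 0.02638.
Interval: 0.24698 ± 0.02638 → (0.2206, 0.2734).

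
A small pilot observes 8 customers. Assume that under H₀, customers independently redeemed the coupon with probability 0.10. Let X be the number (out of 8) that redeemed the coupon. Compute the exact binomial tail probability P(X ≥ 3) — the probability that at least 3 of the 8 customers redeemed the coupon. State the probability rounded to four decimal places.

X is binomial with n = 8 and p = 0.10.
P(X ≥ 3) = Σ_{j=3}^{8} C(8,j)·0.10^j·0.90^{8−j}.
= 0.033067 + 0.004593 + 0.000408 + 0.000023 + 0.000001 + 0.000000 = 0.0381.

P = 0.0381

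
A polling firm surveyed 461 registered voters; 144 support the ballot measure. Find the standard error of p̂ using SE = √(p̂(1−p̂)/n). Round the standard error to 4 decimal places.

The sample proportion is 144/461 = 0.31236.
p̂(1−p̂) = 0.31236·0.68764 = 0.214791.
Dividing by n and taking the root: √0.000465924 = 0.0216.

SE = 0.0216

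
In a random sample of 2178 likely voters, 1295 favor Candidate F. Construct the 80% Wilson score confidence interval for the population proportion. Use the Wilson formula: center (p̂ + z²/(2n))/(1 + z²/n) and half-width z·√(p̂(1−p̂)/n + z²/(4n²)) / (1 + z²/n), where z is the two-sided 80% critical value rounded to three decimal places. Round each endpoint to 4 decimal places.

Here p̂ = 1295/2178 = 0.59458 and z = 1.282 (z² = 1.643524).
Denominator 1 + z²/n = 1 + 1.643524/2178 = 1.000755.
Adjusted center: (0.59458 + z²/(2n))/1.000755 = 0.59451.
Radicand: p̂(1−p̂)/n + z²/(4n²) = 0.000110677 + 0.000000087 = 0.000110764.
Half-width = 1.282·√0.000110764/1.000755 = 0.01348.
Interval: 0.59451 ± 0.01348 → (0.5810, 0.6080).

(0.5810, 0.6080)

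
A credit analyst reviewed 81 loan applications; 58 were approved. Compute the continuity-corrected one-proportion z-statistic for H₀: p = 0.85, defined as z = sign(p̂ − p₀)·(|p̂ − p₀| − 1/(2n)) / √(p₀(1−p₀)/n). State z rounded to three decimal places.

z = -3.221

The sample proportion is 58/81 = 0.71605. p̂ − p₀ = -0.133951.
Continuity correction 1/(2n) = 1/162 = 0.006173.
Corrected numerator: |-0.133951| − 0.006173 = 0.127778.
Null standard error: √(0.85·0.15/81) = √0.001574074 = 0.039675.
z = (−)0.127778/0.039675 = -3.221.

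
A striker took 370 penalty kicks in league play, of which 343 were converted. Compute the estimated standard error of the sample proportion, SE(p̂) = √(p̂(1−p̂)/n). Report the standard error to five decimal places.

p̂ = 343/370 = 0.92703.
p̂(1−p̂) = 0.067645.
SE = √(0.067645/370) = √0.000182824 = 0.01352.

SE = 0.01352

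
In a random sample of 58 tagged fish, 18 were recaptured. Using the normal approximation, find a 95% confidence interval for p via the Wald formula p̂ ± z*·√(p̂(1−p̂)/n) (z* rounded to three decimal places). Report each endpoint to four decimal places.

(0.1913, 0.4294)

Sample proportion p̂ = 18/58 = 0.31034.
SE(p̂) = √(0.31034·0.68966/58) = 0.060747.
For 95% confidence, z* = 1.960.
Margin = 1.960·0.060747 = 0.11906.
CI: 0.31034 ± 0.11906 = (0.1913, 0.4294).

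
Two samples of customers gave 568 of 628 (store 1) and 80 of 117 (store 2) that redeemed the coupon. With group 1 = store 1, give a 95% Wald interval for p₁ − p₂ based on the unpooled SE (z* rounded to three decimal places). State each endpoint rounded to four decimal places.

(0.1334, 0.3080)

p̂₁ = 568/628 = 0.90446, p̂₂ = 80/117 = 0.68376; p̂₁ − p̂₂ = 0.22070.
SE = √(0.000137601 + 0.001848137) = √0.001985738 = 0.044562.
For 95% confidence, z* = 1.960. Margin of error = 0.08734.
So the interval runs from 0.1334 to 0.3080.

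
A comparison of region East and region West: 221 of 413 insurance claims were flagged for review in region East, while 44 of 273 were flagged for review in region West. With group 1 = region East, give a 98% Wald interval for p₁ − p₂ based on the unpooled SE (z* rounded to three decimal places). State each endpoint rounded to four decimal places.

(0.2969, 0.4510)

p̂₁ = 0.53511, p̂₂ = 0.16117, so the observed difference is 0.37394.
Unpooled SE = √(p̂₁(1−p̂₁)/n₁ + p̂₂(1−p̂₂)/n₂) = √(0.000602342 + 0.000495222) = 0.033130.
z* = 2.326 at the 98% level. Margin = 2.326·0.033130 = 0.07706.
So the interval runs from 0.2969 to 0.4510.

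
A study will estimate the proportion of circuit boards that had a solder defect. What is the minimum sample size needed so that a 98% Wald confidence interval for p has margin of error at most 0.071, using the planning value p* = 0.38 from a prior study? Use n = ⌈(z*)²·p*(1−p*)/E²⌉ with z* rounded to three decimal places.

n = 253

The 98% critical value is z* = 2.326.
p*(1−p*) = 0.2356.
Required n before rounding: 5.410276 × 0.2356 / 0.071² = 252.859.
⌈252.859⌉ = 253.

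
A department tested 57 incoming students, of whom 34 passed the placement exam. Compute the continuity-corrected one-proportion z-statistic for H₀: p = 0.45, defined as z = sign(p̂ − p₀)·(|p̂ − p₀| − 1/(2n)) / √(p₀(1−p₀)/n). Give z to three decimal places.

With x = 34 successes in n = 57, p̂ = 0.59649. p̂ − p₀ = 0.146491.
Continuity correction 1/(2n) = 1/114 = 0.008772.
Corrected numerator: |0.146491| − 0.008772 = 0.137719.
Under H₀, SE = √(p₀(1−p₀)/n) = √(0.45·0.55/57) = √0.004342105 = 0.065895.
z = (+)0.137719/0.065895 = 2.090.

z = 2.090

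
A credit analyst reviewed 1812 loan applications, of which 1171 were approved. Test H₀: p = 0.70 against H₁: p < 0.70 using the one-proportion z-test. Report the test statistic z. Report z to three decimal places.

z = -4.993

The sample proportion is 1171/1812 = 0.64625.
Under H₀, SE = √(p₀(1−p₀)/n) = √(0.70·0.30/1812) = √0.000115894 = 0.010765.
Test statistic: z = -0.05375/0.010765 = -4.993.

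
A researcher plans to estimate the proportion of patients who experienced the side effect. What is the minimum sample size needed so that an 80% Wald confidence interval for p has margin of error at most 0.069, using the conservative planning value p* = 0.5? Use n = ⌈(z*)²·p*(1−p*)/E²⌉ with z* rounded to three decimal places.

z* = 1.282 at the 80% level.
p*(1−p*) = 0.50·0.50 = 0.2500.
Required n before rounding: 1.643524 × 0.2500 / 0.069² = 86.301.
⌈86.301⌉ = 87.

n = 87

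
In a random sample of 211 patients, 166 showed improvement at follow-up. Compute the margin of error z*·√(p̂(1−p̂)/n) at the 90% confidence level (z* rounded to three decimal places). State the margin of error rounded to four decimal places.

p̂ = 166/211 = 0.78673.
SE = √(p̂(1−p̂)/n) = √(0.167786/211) = 0.028199.
For 90% confidence, z* = 1.645.
So ME = 0.0464.

ME = 0.0464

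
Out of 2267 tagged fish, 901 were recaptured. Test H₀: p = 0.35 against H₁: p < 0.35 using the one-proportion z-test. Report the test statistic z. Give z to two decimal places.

z = 4.74

p̂ = 901/2267 = 0.39744.
Under H₀, SE = √(p₀(1−p₀)/n) = √(0.35·0.65/2267) = √0.000100353 = 0.010018.
z = (0.39744 − 0.35)/0.010018 = 0.04744/0.010018 = 4.74.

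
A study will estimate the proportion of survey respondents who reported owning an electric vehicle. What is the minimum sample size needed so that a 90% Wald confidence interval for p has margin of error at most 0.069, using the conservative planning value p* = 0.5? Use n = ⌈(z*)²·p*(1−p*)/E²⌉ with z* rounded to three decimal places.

z* = 1.645 at the 90% level.
p*(1−p*) = 0.2500.
Required n before rounding: 2.706025 × 0.2500 / 0.069² = 142.093.
⌈142.093⌉ = 143.

n = 143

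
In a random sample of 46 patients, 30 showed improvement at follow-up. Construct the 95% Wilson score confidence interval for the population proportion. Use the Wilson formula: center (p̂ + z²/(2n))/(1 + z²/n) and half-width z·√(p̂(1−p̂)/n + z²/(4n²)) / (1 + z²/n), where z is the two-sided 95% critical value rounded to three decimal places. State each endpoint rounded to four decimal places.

(0.5077, 0.7732)

Here p̂ = 30/46 = 0.65217 and z = 1.960 (z² = 3.841600).
1 + z²/n = 1.083513.
Center = (0.65217 + 0.041757)/1.083513 = 0.64044.
Radicand: p̂(1−p̂)/n + z²/(4n²) = 0.004931372 + 0.000453875 = 0.005385247.
Half-width = 1.960·√0.005385247/1.083513 = 0.13275.
Interval: 0.64044 ± 0.13275 → (0.5077, 0.7732).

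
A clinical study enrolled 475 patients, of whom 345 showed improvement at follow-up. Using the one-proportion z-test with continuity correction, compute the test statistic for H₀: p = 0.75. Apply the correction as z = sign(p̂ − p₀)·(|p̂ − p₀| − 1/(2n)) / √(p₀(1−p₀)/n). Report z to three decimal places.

z = -1.139

With x = 345 successes in n = 475, p̂ = 0.72632. p̂ − p₀ = -0.023684.
1/(2n) = 0.001053.
Corrected numerator: |-0.023684| − 0.001053 = 0.022631.
Null standard error: √(0.75·0.25/475) = √0.000394737 = 0.019868.
z = (−)0.022631/0.019868 = -1.139.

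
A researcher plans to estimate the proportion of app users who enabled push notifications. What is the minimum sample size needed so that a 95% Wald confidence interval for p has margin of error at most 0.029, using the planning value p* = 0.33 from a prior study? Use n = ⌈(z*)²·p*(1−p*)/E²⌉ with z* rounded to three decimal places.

The 95% critical value is z* = 1.960.
p*(1−p*) = 0.2211.
Required n before rounding: 3.841600 × 0.2211 / 0.029² = 1009.962.
Rounding up, n = 1010.

n = 1010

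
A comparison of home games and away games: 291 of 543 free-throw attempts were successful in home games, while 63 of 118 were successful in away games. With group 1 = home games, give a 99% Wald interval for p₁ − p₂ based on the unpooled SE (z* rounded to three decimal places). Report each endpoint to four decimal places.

(-0.1285, 0.1325)

p̂₁ = 0.53591, p̂₂ = 0.53390, so the observed difference is 0.00201.
Unpooled SE = √(p̂₁(1−p̂₁)/n₁ + p̂₂(1−p̂₂)/n₂) = √(0.000458030 + 0.002108906) = 0.050665.
For 99% confidence, z* = 2.576. Margin of error = 0.13051.
So the interval runs from -0.1285 to 0.1325.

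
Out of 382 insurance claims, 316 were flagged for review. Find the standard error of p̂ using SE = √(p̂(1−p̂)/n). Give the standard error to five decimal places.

p̂ = 316/382 = 0.82723.
p̂(1−p̂) = 0.82723·0.17277 = 0.142921.
Dividing by n and taking the root: √0.000374139 = 0.01934.

SE = 0.01934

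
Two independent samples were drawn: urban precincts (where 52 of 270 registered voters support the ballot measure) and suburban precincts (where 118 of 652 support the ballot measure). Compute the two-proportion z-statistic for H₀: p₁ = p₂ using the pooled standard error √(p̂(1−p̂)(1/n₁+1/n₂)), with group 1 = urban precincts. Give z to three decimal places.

z = 0.414

Sample proportions: p̂₁ = 52/270 = 0.19259 and p̂₂ = 118/652 = 0.18098.
Pooled p̂ = (52+118)/(270+652) = 170/922 = 0.18438.
SE = √[p̂(1−p̂)(1/n₁+1/n₂)] = √[0.18438·0.81562·(1/270+1/652)] ≈ 0.028065.
z = 0.01161/0.028065 = 0.414.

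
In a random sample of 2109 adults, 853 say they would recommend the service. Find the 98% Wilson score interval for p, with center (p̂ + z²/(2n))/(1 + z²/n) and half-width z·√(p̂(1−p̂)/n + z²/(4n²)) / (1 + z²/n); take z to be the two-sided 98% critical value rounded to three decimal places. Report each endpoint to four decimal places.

(0.3799, 0.4295)

p̂ = 853/2109 = 0.40446; z = 2.326, so z² = 5.410276.
1 + z²/n = 1.002565.
Adjusted center: (0.40446 + z²/(2n))/1.002565 = 0.40470.
Radicand: p̂(1−p̂)/n + z²/(4n²) = 0.000114211 + 0.000000304 = 0.000114515.
Half-width = z·√(radicand)/denom = 2.326·0.010701/1.002565 = 0.02483.
So the interval runs from 0.3799 to 0.4295.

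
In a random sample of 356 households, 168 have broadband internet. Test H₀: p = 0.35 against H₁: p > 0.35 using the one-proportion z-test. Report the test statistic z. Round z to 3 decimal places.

p̂ = 168/356 = 0.47191.
Under H₀, SE = √(p₀(1−p₀)/n) = √(0.35·0.65/356) = √0.000639045 = 0.025279.
Test statistic: z = 0.12191/0.025279 = 4.823.

z = 4.823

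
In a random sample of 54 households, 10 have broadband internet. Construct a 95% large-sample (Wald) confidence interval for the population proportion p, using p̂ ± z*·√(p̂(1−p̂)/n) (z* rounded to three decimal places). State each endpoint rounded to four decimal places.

Sample proportion p̂ = 10/54 = 0.18519.
SE(p̂) = √(0.18519·0.81481/54) = 0.052861.
For 95% confidence, z* = 1.960.
Margin of error: 1.960 × 0.052861 = 0.10361.
Interval: 0.18519 ± 0.10361 → (0.0816, 0.2888).

(0.0816, 0.2888)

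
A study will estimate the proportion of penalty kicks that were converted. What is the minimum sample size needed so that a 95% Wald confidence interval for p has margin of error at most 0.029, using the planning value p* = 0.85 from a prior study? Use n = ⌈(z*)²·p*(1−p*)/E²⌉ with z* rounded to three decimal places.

The 95% critical value is z* = 1.960.
p*(1−p*) = 0.85·0.15 = 0.1275.
Required n before rounding: 3.841600 × 0.1275 / 0.029² = 582.407.
⌈582.407⌉ = 583.

n = 583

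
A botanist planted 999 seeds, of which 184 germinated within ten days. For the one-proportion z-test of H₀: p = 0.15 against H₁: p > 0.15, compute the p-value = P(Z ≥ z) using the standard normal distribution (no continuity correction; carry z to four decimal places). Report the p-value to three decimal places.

The sample proportion is 184/999 = 0.18418.
Null standard error: √(0.15·0.85/999) = √0.000127628 = 0.011297.
Test statistic (full precision, shown to 4 dp): z = (184/999 − 0.15)/SE₀ ≈ 3.0259.
p-value = P(Z ≥ z) with z = 3.0259 → 0.001.

p-value = 0.001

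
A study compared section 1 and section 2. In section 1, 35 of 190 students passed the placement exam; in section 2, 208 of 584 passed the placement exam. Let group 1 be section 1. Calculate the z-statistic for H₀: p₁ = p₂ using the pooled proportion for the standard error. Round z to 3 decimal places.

p̂₁ = 35/190 = 0.18421, p̂₂ = 208/584 = 0.35616.
Pooling: p̂ = 243/774 = 0.31395.
Pooled SE = √[0.2153867·0.00697549] ≈ 0.038761.
z = -0.17195/0.038761 = -4.436.

z = -4.436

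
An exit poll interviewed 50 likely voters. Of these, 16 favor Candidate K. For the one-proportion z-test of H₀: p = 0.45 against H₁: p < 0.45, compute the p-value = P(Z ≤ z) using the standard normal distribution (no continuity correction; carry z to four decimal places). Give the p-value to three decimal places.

p-value = 0.032

p̂ = 16/50 = 0.32000.
SE₀ = √(0.45·0.55/50) = 0.070356.
z = (p̂ − p₀)/SE = (16/50 − 0.45)/0.070356 ≈ -1.8477.
p-value = P(Z ≤ z) with z = -1.8477 → 0.032.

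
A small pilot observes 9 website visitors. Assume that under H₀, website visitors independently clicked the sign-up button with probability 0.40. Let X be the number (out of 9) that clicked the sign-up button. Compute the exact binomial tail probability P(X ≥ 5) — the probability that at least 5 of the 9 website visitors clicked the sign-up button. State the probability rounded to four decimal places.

P = 0.2666

X is binomial with n = 9 and p = 0.40.
P(X ≥ 5) = Σ_{j=5}^{9} C(9,j)·0.40^j·0.60^{9−j}.
= 0.167215 + 0.074318 + 0.021234 + 0.003539 + 0.000262 = 0.2666.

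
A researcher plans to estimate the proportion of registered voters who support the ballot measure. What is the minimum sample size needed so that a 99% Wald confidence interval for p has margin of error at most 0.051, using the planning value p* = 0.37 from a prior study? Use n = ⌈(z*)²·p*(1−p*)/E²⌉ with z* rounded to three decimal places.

For 99% confidence, z* = 2.576.
p*(1−p*) = 0.2331.
Required n before rounding: 6.635776 × 0.2331 / 0.051² = 594.694.
⌈594.694⌉ = 595.

n = 595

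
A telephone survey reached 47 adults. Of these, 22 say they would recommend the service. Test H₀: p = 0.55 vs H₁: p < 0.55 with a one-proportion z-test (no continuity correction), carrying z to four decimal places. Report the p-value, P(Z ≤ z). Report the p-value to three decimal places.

p-value = 0.129

The sample proportion is 22/47 = 0.46809.
Under H₀, SE = √(p₀(1−p₀)/n) = √(0.55·0.45/47) = √0.005265957 = 0.072567.
Test statistic (full precision, shown to 4 dp): z = (22/47 − 0.55)/SE₀ ≈ -1.1288.
From the standard normal, P(Z ≤ z) = 0.129.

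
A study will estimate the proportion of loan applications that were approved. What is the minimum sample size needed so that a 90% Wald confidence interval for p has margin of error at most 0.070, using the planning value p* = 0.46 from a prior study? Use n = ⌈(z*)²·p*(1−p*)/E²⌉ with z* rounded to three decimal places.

For 90% confidence, z* = 1.645.
p*(1−p*) = 0.46·0.54 = 0.2484.
(z*)²·p*(1−p*)/E² = 2.706025·0.2484/0.004900 = 137.179.
Rounding up, n = 138.

n = 138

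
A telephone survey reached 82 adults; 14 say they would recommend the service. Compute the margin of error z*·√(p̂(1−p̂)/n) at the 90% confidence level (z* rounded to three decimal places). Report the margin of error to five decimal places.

ME = 0.06835

With x = 14 successes in n = 82, p̂ = 0.17073.
SE(p̂) = √(0.17073·0.82927/82) = 0.041553.
The 90% critical value is z* = 1.645.
ME = 1.645·0.041553 = 0.06835.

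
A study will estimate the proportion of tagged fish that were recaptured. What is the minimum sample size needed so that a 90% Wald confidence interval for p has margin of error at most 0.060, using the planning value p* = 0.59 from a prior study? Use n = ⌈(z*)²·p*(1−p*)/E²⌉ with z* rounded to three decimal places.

For 90% confidence, z* = 1.645.
p*(1−p*) = 0.2419.
Required n before rounding: 2.706025 × 0.2419 / 0.060² = 181.830.
Rounding up, n = 182.

n = 182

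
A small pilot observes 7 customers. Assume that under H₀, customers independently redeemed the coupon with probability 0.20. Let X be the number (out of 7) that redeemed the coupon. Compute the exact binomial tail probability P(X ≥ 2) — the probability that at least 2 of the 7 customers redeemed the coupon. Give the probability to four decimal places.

P = 0.4233

X is binomial with n = 7 and p = 0.20.
P(X ≥ 2) = Σ_{j=2}^{7} C(7,j)·0.20^j·0.80^{7−j}.
= 0.275251 + 0.114688 + 0.028672 + 0.004301 + 0.000358 + 0.000013 = 0.4233.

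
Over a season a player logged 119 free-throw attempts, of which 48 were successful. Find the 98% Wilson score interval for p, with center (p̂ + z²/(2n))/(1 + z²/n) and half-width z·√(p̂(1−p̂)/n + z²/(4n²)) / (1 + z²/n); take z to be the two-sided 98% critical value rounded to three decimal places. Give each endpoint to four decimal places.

Here p̂ = 48/119 = 0.40336 and z = 2.326 (z² = 5.410276).
Denominator 1 + z²/n = 1 + 5.410276/119 = 1.045465.
Adjusted center: (0.40336 + z²/(2n))/1.045465 = 0.40756.
Radicand: p̂(1−p̂)/n + z²/(4n²) = 0.002022361 + 0.000095514 = 0.002117875.
Half-width = 2.326·√0.002117875/1.045465 = 0.10239.
CI: 0.40756 ± 0.10239 = (0.3052, 0.5100).

(0.3052, 0.5100)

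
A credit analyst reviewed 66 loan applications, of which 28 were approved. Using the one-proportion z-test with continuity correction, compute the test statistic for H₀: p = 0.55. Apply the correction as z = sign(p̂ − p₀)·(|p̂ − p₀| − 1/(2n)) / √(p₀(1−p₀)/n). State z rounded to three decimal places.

p̂ = 28/66 = 0.42424. p̂ − p₀ = -0.125758.
1/(2n) = 0.007576.
Corrected numerator: |-0.125758| − 0.007576 = 0.118182.
Under H₀, SE = √(p₀(1−p₀)/n) = √(0.55·0.45/66) = √0.003750000 = 0.061237.
z = (−)0.118182/0.061237 = -1.930.

z = -1.930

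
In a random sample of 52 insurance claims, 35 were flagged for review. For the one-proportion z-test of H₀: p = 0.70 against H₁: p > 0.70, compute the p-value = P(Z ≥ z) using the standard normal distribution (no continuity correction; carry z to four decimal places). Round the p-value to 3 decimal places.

p-value = 0.664

The sample proportion is 35/52 = 0.67308.
Under H₀, SE = √(p₀(1−p₀)/n) = √(0.70·0.30/52) = √0.004038462 = 0.063549.
Test statistic (full precision, shown to 4 dp): z = (35/52 − 0.70)/SE₀ ≈ -0.4237.
From the standard normal, P(Z ≥ z) = 0.664.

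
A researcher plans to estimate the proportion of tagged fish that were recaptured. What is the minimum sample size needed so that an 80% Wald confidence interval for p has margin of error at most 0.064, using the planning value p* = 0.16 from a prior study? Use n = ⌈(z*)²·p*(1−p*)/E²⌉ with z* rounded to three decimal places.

The 80% critical value is z* = 1.282.
p*(1−p*) = 0.1344.
(z*)²·p*(1−p*)/E² = 1.643524·0.1344/0.004096 = 53.928.
⌈53.928⌉ = 54.

n = 54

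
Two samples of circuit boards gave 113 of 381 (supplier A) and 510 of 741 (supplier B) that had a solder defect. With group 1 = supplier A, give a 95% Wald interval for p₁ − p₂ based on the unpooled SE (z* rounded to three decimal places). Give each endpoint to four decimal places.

p̂₁ = 113/381 = 0.29659, p̂₂ = 510/741 = 0.68826; p̂₁ − p̂₂ = -0.39167.
SE = √(0.000547568 + 0.000289553) = √0.000837121 = 0.028933.
z* = 1.960 at the 95% level. Margin = 1.960·0.028933 = 0.05671.
Interval: -0.39167 ± 0.05671 → (-0.4484, -0.3350).

(-0.4484, -0.3350)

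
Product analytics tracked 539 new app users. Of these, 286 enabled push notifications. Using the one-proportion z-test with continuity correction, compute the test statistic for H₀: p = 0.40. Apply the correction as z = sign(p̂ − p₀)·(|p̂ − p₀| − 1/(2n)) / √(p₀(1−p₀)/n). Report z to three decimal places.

With x = 286 successes in n = 539, p̂ = 0.53061. p̂ − p₀ = 0.130612.
Continuity correction 1/(2n) = 1/1078 = 0.000928.
Corrected numerator: |0.130612| − 0.000928 = 0.129684.
SE₀ = √(0.40·0.60/539) = 0.021101.
z = +0.129684/0.021101 = 6.146.

z = 6.146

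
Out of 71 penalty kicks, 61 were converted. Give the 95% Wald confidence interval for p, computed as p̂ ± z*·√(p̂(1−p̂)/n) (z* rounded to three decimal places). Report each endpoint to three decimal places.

The sample proportion is 61/71 = 0.85915.
Standard error of p̂: √(0.121008/71) = √0.001704334 = 0.041284.
The 95% critical value is z* = 1.960.
Margin of error: 1.960 × 0.041284 = 0.08092.
Interval: 0.85915 ± 0.08092 → (0.778, 0.940).

(0.778, 0.940)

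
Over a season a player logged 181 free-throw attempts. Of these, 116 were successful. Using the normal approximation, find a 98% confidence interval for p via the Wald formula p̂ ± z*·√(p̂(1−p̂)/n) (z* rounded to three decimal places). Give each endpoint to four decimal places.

With x = 116 successes in n = 181, p̂ = 0.64088.
SE(p̂) = √(0.64088·0.35912/181) = 0.035659.
The 98% critical value is z* = 2.326.
Margin of error: 2.326 × 0.035659 = 0.08294.
CI: 0.64088 ± 0.08294 = (0.5579, 0.7238).

(0.5579, 0.7238)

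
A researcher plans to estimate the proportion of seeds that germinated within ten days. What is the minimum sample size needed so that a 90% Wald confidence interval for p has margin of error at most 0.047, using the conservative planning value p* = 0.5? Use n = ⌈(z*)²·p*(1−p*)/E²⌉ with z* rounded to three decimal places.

The 90% critical value is z* = 1.645.
p*(1−p*) = 0.50·0.50 = 0.2500.
Required n before rounding: 2.706025 × 0.2500 / 0.047² = 306.250.
⌈306.250⌉ = 307.

n = 307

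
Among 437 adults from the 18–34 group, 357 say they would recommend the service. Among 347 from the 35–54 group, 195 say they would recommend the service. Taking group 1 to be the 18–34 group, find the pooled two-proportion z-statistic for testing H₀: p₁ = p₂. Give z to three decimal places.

z = 7.769

p̂₁ = 357/437 = 0.81693, p̂₂ = 195/347 = 0.56196.
Pooling: p̂ = 552/784 = 0.70408.
Pooled SE = √[0.2083507·0.00517017] ≈ 0.032821.
z = (p̂₁ − p̂₂)/SE = (0.81693 − 0.56196)/0.032821 = 0.25497/0.032821 = 7.769.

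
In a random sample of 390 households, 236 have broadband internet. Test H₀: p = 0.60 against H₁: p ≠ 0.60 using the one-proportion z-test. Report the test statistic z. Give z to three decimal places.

z = 0.207

The sample proportion is 236/390 = 0.60513.
Null standard error: √(0.60·0.40/390) = √0.000615385 = 0.024807.
z = (p̂ − p₀)/SE = (0.60513 − 0.60)/0.024807 = 0.207.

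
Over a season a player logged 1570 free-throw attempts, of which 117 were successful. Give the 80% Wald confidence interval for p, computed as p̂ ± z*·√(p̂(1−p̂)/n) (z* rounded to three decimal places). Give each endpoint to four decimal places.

(0.0660, 0.0830)

p̂ = 117/1570 = 0.07452.
SE = √(p̂(1−p̂)/n) = √(0.068969/1570) = 0.006628.
The 80% critical value is z* = 1.282.
Margin of error: 1.282 × 0.006628 = 0.00850.
Interval: 0.07452 ± 0.00850 → (0.0660, 0.0830).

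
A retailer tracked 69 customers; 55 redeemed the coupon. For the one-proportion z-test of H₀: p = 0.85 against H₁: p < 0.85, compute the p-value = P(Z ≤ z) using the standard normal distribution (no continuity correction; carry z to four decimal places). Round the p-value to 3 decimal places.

With x = 55 successes in n = 69, p̂ = 0.79710.
Null standard error: √(0.85·0.15/69) = √0.001847826 = 0.042986.
z = (p̂ − p₀)/SE = (55/69 − 0.85)/0.042986 ≈ -1.2306.
From the standard normal, P(Z ≤ z) = 0.109.

p-value = 0.109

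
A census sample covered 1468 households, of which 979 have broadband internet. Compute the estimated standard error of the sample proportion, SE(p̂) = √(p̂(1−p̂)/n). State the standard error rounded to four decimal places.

SE = 0.0123

p̂ = 979/1468 = 0.66689.
p̂(1−p̂) = 0.66689·0.33311 = 0.222148.
Dividing by n and taking the root: √0.000151327 = 0.0123.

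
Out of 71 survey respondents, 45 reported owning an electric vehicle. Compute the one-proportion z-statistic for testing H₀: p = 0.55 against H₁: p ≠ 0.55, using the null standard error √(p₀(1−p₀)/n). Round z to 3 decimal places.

Sample proportion p̂ = 45/71 = 0.63380.
SE₀ = √(0.55·0.45/71) = 0.059042.
z = (0.63380 − 0.55)/0.059042 = 0.08380/0.059042 = 1.419.

z = 1.419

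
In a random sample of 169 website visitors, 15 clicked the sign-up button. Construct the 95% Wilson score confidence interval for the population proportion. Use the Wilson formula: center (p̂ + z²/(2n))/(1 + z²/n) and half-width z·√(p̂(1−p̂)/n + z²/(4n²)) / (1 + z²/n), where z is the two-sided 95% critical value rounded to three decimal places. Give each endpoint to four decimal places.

Here p̂ = 15/169 = 0.08876 and z = 1.960 (z² = 3.841600).
1 + z²/n = 1.022731.
Center = (0.08876 + 0.011366)/1.022731 = 0.09790.
Radicand: p̂(1−p̂)/n + z²/(4n²) = 0.000478577 + 0.000033626 = 0.000512203.
Half-width = z·√(radicand)/denom = 1.960·0.022632/1.022731 = 0.04337.
Interval: 0.09790 ± 0.04337 → (0.0545, 0.1413).

(0.0545, 0.1413)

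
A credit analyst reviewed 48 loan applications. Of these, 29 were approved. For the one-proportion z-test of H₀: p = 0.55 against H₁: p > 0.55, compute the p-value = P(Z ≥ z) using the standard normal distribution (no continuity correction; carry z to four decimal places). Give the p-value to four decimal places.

p̂ = 29/48 = 0.60417.
SE₀ = √(0.55·0.45/48) = 0.071807.
z = (p̂ − p₀)/SE = (29/48 − 0.55)/0.071807 ≈ 0.7543.
p-value = P(Z ≥ z) with z = 0.7543 → 0.2253.

p-value = 0.2253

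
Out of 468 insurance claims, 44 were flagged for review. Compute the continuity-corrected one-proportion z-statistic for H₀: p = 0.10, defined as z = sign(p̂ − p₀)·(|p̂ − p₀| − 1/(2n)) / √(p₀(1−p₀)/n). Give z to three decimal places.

The sample proportion is 44/468 = 0.09402. p̂ − p₀ = -0.005983.
1/(2n) = 0.001068.
Corrected numerator: |-0.005983| − 0.001068 = 0.004915.
Under H₀, SE = √(p₀(1−p₀)/n) = √(0.10·0.90/468) = √0.000192308 = 0.013868.
z = (−)0.004915/0.013868 = -0.354.

z = -0.354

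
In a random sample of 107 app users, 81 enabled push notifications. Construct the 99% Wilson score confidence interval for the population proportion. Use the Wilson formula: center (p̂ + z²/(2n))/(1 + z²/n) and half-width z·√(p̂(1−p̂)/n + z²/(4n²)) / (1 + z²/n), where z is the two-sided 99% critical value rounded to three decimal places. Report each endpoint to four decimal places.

(0.6373, 0.8467)

p̂ = 81/107 = 0.75701; z = 2.576, so z² = 6.635776.
1 + z²/n = 1.062017.
Center = (0.75701 + 0.031008)/1.062017 = 0.74200.
Radicand: p̂(1−p̂)/n + z²/(4n²) = 0.001719123 + 0.000144899 = 0.001864022.
Half-width = 2.576·√0.001864022/1.062017 = 0.10472.
So the interval runs from 0.6373 to 0.8467.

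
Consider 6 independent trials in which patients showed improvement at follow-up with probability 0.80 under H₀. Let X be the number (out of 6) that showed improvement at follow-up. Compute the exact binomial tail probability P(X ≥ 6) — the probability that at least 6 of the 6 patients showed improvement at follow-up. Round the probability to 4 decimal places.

X ~ Binomial(n=6, p=0.80).
P(X ≥ 6) = C(6,6)·0.80^6·0.20^0.
= 0.262144 = 0.2621.

P = 0.2621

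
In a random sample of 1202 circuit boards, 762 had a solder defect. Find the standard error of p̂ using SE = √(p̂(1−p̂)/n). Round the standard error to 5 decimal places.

p̂ = 762/1202 = 0.63394.
p̂(1−p̂) = 0.232060.
SE = √(0.232060/1202) = 0.01389.

SE = 0.01389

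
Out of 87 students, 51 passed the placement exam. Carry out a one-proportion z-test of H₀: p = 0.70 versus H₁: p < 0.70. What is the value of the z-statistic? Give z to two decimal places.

z = -2.32

With x = 51 successes in n = 87, p̂ = 0.58621.
Under H₀, SE = √(p₀(1−p₀)/n) = √(0.70·0.30/87) = √0.002413793 = 0.049130.
Test statistic: z = -0.11379/0.049130 = -2.32.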